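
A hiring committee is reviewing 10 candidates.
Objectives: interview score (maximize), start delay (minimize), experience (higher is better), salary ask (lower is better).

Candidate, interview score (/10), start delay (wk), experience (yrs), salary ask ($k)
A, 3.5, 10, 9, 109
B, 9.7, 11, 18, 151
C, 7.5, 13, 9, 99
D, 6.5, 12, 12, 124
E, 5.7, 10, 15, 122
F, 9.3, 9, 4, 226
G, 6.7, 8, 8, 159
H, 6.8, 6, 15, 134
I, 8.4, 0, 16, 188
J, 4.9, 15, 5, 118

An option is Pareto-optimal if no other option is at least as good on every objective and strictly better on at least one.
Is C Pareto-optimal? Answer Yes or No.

A: worse on interview score (3.5 vs 7.5).
B: worse on salary ask (151 vs 99).
D: worse on interview score (6.5 vs 7.5).
E: worse on interview score (5.7 vs 7.5).
F: worse on experience (4 vs 9).
G: worse on interview score (6.7 vs 7.5).
H: worse on interview score (6.8 vs 7.5).
I: worse on salary ask (188 vs 99).
J: worse on interview score (4.9 vs 7.5).
No option is at least as good as C on every objective and strictly better on one.

Yes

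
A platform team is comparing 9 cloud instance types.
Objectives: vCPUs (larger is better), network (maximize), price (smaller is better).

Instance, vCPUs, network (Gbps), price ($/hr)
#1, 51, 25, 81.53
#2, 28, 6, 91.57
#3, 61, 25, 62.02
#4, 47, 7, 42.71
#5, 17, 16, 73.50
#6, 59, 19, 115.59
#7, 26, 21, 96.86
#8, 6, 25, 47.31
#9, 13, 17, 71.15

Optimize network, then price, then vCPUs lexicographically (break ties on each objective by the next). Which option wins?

First maximize network: best is 25, kept {#1, #3, #8}.
Then minimize price: best is 47.31, kept {#8}.

#8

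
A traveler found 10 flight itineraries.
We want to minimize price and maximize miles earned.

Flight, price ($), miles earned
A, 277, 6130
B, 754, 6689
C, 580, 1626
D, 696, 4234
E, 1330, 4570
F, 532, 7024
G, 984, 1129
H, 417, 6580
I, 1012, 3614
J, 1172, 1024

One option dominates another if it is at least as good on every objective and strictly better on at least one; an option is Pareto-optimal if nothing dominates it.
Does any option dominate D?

A vs D: price 277≤696, miles earned 6130≥4234 — A is at least as good on every objective and strictly better on at least one, so A dominates D.

Yes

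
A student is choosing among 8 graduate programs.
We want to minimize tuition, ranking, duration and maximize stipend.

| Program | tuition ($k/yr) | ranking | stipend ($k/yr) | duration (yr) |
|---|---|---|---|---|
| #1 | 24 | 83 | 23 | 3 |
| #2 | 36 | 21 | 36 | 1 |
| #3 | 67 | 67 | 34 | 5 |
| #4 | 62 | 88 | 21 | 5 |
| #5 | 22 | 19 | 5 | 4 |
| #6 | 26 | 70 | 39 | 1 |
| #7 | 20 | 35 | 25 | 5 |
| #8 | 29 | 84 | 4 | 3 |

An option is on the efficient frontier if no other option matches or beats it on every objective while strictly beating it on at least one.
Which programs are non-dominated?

#1, #2, #5, #6, #7

#1: not dominated.
#2: not dominated.
#3: dominated by #2 (tuition 36≤67, ranking 21≤67, stipend 36≥34, duration 1≤5).
#4: dominated by #1 (tuition 24≤62, ranking 83≤88, stipend 23≥21, duration 3≤5).
#5: not dominated (best ranking).
#6: not dominated (best stipend).
#7: not dominated (best tuition).
#8: dominated by #1 (tuition 24≤29, ranking 83≤84, stipend 23≥4, duration 3≤3).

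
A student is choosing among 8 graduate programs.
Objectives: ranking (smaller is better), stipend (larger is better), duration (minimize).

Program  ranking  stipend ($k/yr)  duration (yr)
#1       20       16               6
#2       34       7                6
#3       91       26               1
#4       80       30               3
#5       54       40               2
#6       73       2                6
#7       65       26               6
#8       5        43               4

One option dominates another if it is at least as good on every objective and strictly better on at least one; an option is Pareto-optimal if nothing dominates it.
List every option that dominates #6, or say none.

#1, #2, #5, #7, #8

#1: ranking 20≤73, stipend 16≥2, duration 6≤6 — dominates #6.
#2: ranking 34≤73, stipend 7≥2, duration 6≤6 — dominates #6.
#5: ranking 54≤73, stipend 40≥2, duration 2≤6 — dominates #6.
#7: ranking 65≤73, stipend 26≥2, duration 6≤6 — dominates #6.
#8: ranking 5≤73, stipend 43≥2, duration 4≤6 — dominates #6.
Others (#3, #4) are each worse than #6 on at least one objective.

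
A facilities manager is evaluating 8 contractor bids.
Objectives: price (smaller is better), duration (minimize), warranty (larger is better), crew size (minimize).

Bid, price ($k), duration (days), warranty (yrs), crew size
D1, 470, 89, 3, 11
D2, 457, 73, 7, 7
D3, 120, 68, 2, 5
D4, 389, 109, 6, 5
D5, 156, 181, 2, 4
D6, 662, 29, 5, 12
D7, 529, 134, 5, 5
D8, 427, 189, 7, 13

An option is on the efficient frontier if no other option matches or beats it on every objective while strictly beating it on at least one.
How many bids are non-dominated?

6

D1: dominated by D2 (price 457≤470, duration 73≤89, warranty 7≥3, crew size 7≤11).
D2: not dominated.
D3: not dominated (best price).
D4: not dominated.
D5: not dominated (best crew size).
D6: not dominated (best duration).
D7: dominated by D4 (price 389≤529, duration 109≤134, warranty 6≥5, crew size 5≤5).
D8: not dominated.
Pareto-optimal: D2, D3, D4, D5, D6, D8 → 6.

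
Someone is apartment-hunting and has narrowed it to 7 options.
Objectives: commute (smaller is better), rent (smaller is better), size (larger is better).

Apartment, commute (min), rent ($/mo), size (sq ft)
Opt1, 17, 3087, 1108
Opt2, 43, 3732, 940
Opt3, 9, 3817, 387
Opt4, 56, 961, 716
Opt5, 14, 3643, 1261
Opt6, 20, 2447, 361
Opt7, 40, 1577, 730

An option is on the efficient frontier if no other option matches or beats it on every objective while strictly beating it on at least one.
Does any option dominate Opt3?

No

Opt1: worse on commute (17 vs 9).
Opt2: worse on commute (43 vs 9).
Opt4: worse on commute (56 vs 9).
Opt5: worse on commute (14 vs 9).
Opt6: worse on commute (20 vs 9).
Opt7: worse on commute (40 vs 9).
No option is at least as good as Opt3 on every objective and strictly better on one.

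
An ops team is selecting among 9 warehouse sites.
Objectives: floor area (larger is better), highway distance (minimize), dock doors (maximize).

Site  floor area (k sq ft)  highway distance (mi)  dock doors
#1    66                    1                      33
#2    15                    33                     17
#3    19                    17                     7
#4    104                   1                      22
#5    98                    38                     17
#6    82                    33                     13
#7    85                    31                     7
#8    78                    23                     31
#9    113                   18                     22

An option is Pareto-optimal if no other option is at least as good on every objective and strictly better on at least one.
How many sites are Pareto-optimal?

#1: not dominated (best dock doors).
#2: dominated by #1 (floor area 66≥15, highway distance 1≤33, dock doors 33≥17).
#3: dominated by #1 (floor area 66≥19, highway distance 1≤17, dock doors 33≥7).
#4: not dominated.
#5: dominated by #4 (floor area 104≥98, highway distance 1≤38, dock doors 22≥17).
#6: dominated by #4 (floor area 104≥82, highway distance 1≤33, dock doors 22≥13).
#7: dominated by #4 (floor area 104≥85, highway distance 1≤31, dock doors 22≥7).
#8: not dominated.
#9: not dominated (best floor area).
Pareto-optimal: #1, #4, #8, #9 → 4.

4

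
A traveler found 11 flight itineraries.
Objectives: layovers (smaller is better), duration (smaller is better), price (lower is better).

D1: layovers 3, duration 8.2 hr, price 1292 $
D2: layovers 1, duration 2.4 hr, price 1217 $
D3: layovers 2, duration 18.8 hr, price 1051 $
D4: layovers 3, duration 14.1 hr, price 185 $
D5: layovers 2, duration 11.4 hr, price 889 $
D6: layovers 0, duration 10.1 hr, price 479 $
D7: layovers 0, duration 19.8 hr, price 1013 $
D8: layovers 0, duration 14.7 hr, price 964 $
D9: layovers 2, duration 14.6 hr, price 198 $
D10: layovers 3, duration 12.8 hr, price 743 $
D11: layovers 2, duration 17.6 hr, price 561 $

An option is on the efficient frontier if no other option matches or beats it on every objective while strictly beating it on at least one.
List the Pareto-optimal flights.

D2, D4, D6, D9

D1: dominated by D2 (layovers 1≤3, duration 2.4≤8.2, price 1217≤1292).
D2: not dominated (best duration).
D3: dominated by D5 (layovers 2≤2, duration 11.4≤18.8, price 889≤1051).
D4: not dominated (best price).
D5: dominated by D6 (layovers 0≤2, duration 10.1≤11.4, price 479≤889).
D6: not dominated.
D7: dominated by D6 (layovers 0≤0, duration 10.1≤19.8, price 479≤1013).
D8: dominated by D6 (layovers 0≤0, duration 10.1≤14.7, price 479≤964).
D9: not dominated.
D10: dominated by D6 (layovers 0≤3, duration 10.1≤12.8, price 479≤743).
D11: dominated by D6 (layovers 0≤2, duration 10.1≤17.6, price 479≤561).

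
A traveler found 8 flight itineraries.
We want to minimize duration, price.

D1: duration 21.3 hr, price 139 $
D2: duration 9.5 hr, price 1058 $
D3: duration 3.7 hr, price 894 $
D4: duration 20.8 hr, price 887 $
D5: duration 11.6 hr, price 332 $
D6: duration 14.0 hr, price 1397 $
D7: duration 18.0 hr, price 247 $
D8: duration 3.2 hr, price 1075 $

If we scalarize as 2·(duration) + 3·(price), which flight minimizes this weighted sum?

D1: 2·21.3 + 3·139 = 459.6
D2: 2·9.5 + 3·1058 = 3193.0
D3: 2·3.7 + 3·894 = 2689.4
D4: 2·20.8 + 3·887 = 2702.6
D5: 2·11.6 + 3·332 = 1019.2
D6: 2·14.0 + 3·1397 = 4219.0
D7: 2·18.0 + 3·247 = 777.0
D8: 2·3.2 + 3·1075 = 3231.4
Lowest: D1 at 459.6.

D1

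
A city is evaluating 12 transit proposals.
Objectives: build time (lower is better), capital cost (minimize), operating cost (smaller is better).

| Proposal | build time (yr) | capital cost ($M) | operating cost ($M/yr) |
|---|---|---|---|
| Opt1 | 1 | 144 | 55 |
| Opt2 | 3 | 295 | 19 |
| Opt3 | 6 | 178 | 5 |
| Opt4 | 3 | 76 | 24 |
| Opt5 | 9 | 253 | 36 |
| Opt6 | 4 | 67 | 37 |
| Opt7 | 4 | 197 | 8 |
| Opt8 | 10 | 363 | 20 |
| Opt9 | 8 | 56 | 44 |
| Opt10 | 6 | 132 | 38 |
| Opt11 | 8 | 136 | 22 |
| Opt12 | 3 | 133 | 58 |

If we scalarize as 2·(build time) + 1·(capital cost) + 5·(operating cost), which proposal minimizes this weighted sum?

Opt1: 2·1 + 1·144 + 5·55 = 421
Opt2: 2·3 + 1·295 + 5·19 = 396
Opt3: 2·6 + 1·178 + 5·5 = 215
Opt4: 2·3 + 1·76 + 5·24 = 202
Opt5: 2·9 + 1·253 + 5·36 = 451
Opt6: 2·4 + 1·67 + 5·37 = 260
Opt7: 2·4 + 1·197 + 5·8 = 245
Opt8: 2·10 + 1·363 + 5·20 = 483
Opt9: 2·8 + 1·56 + 5·44 = 292
Opt10: 2·6 + 1·132 + 5·38 = 334
Opt11: 2·8 + 1·136 + 5·22 = 262
Opt12: 2·3 + 1·133 + 5·58 = 429
Lowest: Opt4 at 202.

Opt4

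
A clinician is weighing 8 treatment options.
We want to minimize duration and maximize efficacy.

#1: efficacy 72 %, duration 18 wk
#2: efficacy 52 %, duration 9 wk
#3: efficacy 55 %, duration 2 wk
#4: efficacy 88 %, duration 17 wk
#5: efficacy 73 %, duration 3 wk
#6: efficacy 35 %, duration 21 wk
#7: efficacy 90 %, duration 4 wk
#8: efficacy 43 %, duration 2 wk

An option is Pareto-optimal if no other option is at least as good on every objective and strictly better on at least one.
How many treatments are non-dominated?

3

#1: dominated by #4 (efficacy 88≥72, duration 17≤18).
#2: dominated by #3 (efficacy 55≥52, duration 2≤9).
#3: not dominated.
#4: dominated by #7 (efficacy 90≥88, duration 4≤17).
#5: not dominated.
#6: dominated by #1 (efficacy 72≥35, duration 18≤21).
#7: not dominated (best efficacy).
#8: dominated by #3 (efficacy 55≥43, duration 2≤2).
Pareto-optimal: #3, #5, #7 → 3.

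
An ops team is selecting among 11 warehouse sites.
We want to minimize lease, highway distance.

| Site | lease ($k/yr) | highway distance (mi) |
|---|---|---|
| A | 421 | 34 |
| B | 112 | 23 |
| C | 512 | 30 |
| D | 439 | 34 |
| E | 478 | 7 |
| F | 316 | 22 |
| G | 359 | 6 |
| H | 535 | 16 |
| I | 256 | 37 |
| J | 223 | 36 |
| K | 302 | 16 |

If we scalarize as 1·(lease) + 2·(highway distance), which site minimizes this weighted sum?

A: 1·421 + 2·34 = 489
B: 1·112 + 2·23 = 158
C: 1·512 + 2·30 = 572
D: 1·439 + 2·34 = 507
E: 1·478 + 2·7 = 492
F: 1·316 + 2·22 = 360
G: 1·359 + 2·6 = 371
H: 1·535 + 2·16 = 567
I: 1·256 + 2·37 = 330
J: 1·223 + 2·36 = 295
K: 1·302 + 2·16 = 334
Lowest: B at 158.

B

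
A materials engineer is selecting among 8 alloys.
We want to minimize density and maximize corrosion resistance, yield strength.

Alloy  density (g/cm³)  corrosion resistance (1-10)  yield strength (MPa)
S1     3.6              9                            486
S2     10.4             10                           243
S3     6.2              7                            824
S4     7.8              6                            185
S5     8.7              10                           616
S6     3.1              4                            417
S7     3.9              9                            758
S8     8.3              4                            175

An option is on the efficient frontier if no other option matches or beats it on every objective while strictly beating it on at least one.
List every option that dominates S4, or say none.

S1, S3, S7

S1: density 3.6≤7.8, corrosion resistance 9≥6, yield strength 486≥185 — dominates S4.
S3: density 6.2≤7.8, corrosion resistance 7≥6, yield strength 824≥185 — dominates S4.
S7: density 3.9≤7.8, corrosion resistance 9≥6, yield strength 758≥185 — dominates S4.
Others (S2, S5, S6, S8) are each worse than S4 on at least one objective.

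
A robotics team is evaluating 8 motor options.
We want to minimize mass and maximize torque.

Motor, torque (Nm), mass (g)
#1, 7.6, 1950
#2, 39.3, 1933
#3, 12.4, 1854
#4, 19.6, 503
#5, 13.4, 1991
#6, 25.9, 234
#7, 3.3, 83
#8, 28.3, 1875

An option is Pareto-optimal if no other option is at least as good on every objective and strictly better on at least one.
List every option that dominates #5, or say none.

#2, #4, #6, #8

#2: torque 39.3≥13.4, mass 1933≤1991 — dominates #5.
#4: torque 19.6≥13.4, mass 503≤1991 — dominates #5.
#6: torque 25.9≥13.4, mass 234≤1991 — dominates #5.
#8: torque 28.3≥13.4, mass 1875≤1991 — dominates #5.
Others (#1, #3, #7) are each worse than #5 on at least one objective.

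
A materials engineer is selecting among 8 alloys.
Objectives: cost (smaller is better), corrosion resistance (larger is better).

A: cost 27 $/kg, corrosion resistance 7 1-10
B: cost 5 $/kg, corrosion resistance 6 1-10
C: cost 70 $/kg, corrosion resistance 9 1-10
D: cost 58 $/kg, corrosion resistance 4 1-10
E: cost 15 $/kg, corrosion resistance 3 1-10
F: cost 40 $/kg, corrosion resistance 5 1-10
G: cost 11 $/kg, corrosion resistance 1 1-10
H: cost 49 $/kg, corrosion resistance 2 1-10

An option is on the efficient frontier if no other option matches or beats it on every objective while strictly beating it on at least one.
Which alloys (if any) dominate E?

B: cost 5≤15, corrosion resistance 6≥3 — dominates E.
Others (A, C, D, F, G, H) are each worse than E on at least one objective.

B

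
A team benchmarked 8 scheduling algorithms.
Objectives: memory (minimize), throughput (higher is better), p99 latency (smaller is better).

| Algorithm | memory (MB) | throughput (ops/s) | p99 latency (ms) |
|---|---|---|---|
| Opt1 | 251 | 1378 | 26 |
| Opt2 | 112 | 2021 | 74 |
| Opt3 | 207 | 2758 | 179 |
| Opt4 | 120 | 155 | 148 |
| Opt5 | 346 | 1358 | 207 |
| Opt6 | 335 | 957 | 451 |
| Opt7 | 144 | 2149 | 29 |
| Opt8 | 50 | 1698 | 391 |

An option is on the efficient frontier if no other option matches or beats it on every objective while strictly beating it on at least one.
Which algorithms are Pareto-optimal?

Opt1, Opt2, Opt3, Opt7, Opt8

Opt1: not dominated (best p99 latency).
Opt2: not dominated.
Opt3: not dominated (best throughput).
Opt4: dominated by Opt2 (memory 112≤120, throughput 2021≥155, p99 latency 74≤148).
Opt5: dominated by Opt1 (memory 251≤346, throughput 1378≥1358, p99 latency 26≤207).
Opt6: dominated by Opt1 (memory 251≤335, throughput 1378≥957, p99 latency 26≤451).
Opt7: not dominated.
Opt8: not dominated (best memory).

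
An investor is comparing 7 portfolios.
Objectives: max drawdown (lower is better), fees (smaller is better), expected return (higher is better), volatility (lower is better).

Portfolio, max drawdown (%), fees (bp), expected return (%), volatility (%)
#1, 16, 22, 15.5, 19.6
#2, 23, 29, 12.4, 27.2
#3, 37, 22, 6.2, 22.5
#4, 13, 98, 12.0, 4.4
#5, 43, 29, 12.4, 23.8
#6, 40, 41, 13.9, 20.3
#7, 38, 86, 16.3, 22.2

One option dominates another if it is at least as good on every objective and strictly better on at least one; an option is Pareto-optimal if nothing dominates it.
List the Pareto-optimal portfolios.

#1, #4, #7

#1: not dominated.
#2: dominated by #1 (max drawdown 16≤23, fees 22≤29, expected return 15.5≥12.4, volatility 19.6≤27.2).
#3: dominated by #1 (max drawdown 16≤37, fees 22≤22, expected return 15.5≥6.2, volatility 19.6≤22.5).
#4: not dominated (best max drawdown).
#5: dominated by #1 (max drawdown 16≤43, fees 22≤29, expected return 15.5≥12.4, volatility 19.6≤23.8).
#6: dominated by #1 (max drawdown 16≤40, fees 22≤41, expected return 15.5≥13.9, volatility 19.6≤20.3).
#7: not dominated (best expected return).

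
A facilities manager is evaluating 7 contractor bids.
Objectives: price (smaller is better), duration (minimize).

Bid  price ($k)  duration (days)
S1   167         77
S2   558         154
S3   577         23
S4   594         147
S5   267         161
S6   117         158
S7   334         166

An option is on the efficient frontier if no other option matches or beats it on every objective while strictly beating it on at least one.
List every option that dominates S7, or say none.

S1, S5, S6

S1: price 167≤334, duration 77≤166 — dominates S7.
S5: price 267≤334, duration 161≤166 — dominates S7.
S6: price 117≤334, duration 158≤166 — dominates S7.
Others (S2, S3, S4) are each worse than S7 on at least one objective.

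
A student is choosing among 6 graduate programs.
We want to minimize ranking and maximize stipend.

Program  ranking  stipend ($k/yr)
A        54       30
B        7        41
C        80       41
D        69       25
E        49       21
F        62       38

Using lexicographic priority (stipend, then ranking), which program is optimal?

B

First maximize stipend: best is 41, kept {B, C}.
Then minimize ranking: best is 7, kept {B}.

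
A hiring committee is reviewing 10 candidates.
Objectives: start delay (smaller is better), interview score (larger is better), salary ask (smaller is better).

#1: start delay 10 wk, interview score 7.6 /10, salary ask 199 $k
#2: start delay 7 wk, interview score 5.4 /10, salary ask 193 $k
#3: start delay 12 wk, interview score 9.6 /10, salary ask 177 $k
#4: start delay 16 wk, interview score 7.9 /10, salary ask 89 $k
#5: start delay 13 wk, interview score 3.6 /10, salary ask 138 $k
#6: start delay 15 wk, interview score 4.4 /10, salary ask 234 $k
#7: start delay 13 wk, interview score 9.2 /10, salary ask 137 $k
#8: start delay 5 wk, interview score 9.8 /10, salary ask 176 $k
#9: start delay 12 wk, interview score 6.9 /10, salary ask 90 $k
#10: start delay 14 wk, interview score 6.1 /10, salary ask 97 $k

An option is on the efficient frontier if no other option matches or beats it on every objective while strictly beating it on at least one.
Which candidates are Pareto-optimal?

#1: dominated by #8 (start delay 5≤10, interview score 9.8≥7.6, salary ask 176≤199).
#2: dominated by #8 (start delay 5≤7, interview score 9.8≥5.4, salary ask 176≤193).
#3: dominated by #8 (start delay 5≤12, interview score 9.8≥9.6, salary ask 176≤177).
#4: not dominated (best salary ask).
#5: dominated by #7 (start delay 13≤13, interview score 9.2≥3.6, salary ask 137≤138).
#6: dominated by #1 (start delay 10≤15, interview score 7.6≥4.4, salary ask 199≤234).
#7: not dominated.
#8: not dominated (best start delay).
#9: not dominated.
#10: dominated by #9 (start delay 12≤14, interview score 6.9≥6.1, salary ask 90≤97).

#4, #7, #8, #9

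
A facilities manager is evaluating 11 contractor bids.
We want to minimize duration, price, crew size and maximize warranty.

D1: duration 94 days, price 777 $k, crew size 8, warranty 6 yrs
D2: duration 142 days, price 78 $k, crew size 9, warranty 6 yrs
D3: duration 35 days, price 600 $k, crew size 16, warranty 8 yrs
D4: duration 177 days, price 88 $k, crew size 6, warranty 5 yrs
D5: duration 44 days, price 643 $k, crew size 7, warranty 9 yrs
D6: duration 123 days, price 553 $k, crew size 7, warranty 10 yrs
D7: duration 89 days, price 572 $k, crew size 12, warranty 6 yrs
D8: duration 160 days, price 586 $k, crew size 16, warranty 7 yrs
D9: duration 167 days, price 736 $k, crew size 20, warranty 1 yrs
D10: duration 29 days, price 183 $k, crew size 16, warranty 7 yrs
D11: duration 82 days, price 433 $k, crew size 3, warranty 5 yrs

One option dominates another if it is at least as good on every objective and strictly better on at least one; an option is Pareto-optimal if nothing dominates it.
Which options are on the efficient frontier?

D1: dominated by D5 (duration 44≤94, price 643≤777, crew size 7≤8, warranty 9≥6).
D2: not dominated (best price).
D3: not dominated.
D4: not dominated.
D5: not dominated.
D6: not dominated (best warranty).
D7: not dominated.
D8: dominated by D6 (duration 123≤160, price 553≤586, crew size 7≤16, warranty 10≥7).
D9: dominated by D2 (duration 142≤167, price 78≤736, crew size 9≤20, warranty 6≥1).
D10: not dominated (best duration).
D11: not dominated (best crew size).

D2, D3, D4, D5, D6, D7, D10, D11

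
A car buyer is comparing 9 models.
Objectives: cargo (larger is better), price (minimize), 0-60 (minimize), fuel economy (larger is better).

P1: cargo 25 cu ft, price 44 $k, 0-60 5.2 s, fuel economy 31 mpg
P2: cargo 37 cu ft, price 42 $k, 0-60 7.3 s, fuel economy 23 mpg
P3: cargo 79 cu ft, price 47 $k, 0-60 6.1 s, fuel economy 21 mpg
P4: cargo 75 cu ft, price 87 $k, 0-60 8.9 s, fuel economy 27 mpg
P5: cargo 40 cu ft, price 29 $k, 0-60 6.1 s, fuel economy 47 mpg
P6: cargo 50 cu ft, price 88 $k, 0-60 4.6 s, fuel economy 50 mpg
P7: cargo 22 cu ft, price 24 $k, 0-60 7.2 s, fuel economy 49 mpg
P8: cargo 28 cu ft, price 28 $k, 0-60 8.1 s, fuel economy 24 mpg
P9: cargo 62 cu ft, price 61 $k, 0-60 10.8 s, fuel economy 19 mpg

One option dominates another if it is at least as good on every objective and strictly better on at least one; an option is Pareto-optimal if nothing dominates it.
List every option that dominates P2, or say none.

P5: cargo 40≥37, price 29≤42, 0-60 6.1≤7.3, fuel economy 47≥23 — dominates P2.
Others (P1, P3, P4, P6, P7, P8, P9) are each worse than P2 on at least one objective.

P5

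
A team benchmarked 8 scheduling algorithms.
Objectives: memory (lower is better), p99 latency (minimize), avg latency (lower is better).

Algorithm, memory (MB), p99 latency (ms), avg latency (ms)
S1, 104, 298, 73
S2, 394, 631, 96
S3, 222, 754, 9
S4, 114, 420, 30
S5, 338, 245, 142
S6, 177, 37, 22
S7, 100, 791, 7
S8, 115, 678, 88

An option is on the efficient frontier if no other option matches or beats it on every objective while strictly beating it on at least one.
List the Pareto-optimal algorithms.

S1: not dominated.
S2: dominated by S1 (memory 104≤394, p99 latency 298≤631, avg latency 73≤96).
S3: not dominated.
S4: not dominated.
S5: dominated by S6 (memory 177≤338, p99 latency 37≤245, avg latency 22≤142).
S6: not dominated (best p99 latency).
S7: not dominated (best memory).
S8: dominated by S1 (memory 104≤115, p99 latency 298≤678, avg latency 73≤88).

S1, S3, S4, S6, S7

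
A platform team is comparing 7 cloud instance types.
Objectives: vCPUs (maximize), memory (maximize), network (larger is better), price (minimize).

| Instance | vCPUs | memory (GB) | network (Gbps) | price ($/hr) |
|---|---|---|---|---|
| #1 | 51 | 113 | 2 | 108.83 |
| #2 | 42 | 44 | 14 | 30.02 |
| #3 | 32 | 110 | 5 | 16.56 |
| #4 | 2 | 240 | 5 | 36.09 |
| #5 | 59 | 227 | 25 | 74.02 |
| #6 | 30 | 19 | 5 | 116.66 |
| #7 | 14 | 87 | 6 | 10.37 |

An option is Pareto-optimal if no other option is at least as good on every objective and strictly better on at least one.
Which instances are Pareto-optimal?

#1: dominated by #5 (vCPUs 59≥51, memory 227≥113, network 25≥2, price 74.02≤108.83).
#2: not dominated.
#3: not dominated.
#4: not dominated (best memory).
#5: not dominated (best vCPUs).
#6: dominated by #2 (vCPUs 42≥30, memory 44≥19, network 14≥5, price 30.02≤116.66).
#7: not dominated (best price).

#2, #3, #4, #5, #7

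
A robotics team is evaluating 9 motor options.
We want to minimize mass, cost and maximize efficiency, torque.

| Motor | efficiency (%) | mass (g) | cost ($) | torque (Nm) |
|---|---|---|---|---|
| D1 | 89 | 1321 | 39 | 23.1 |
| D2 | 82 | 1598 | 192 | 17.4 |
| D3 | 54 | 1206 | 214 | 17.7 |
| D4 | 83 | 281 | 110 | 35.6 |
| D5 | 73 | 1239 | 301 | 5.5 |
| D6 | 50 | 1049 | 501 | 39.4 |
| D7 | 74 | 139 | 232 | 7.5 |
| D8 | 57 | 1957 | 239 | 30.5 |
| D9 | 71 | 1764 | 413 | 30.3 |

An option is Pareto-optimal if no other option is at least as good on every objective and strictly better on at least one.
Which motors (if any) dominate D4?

D1: worse on mass (1321 vs 281).
D2: worse on efficiency (82 vs 83).
D3: worse on efficiency (54 vs 83).
D5: worse on efficiency (73 vs 83).
D6: worse on efficiency (50 vs 83).
D7: worse on efficiency (74 vs 83).
D8: worse on efficiency (57 vs 83).
D9: worse on efficiency (71 vs 83).
No option dominates D4.

none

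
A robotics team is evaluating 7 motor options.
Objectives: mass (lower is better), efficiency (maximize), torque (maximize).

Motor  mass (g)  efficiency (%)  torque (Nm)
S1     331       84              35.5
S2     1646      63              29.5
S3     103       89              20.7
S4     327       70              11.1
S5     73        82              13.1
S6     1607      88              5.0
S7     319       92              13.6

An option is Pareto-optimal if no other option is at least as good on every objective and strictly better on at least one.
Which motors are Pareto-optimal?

S1: not dominated (best torque).
S2: dominated by S1 (mass 331≤1646, efficiency 84≥63, torque 35.5≥29.5).
S3: not dominated.
S4: dominated by S3 (mass 103≤327, efficiency 89≥70, torque 20.7≥11.1).
S5: not dominated (best mass).
S6: dominated by S3 (mass 103≤1607, efficiency 89≥88, torque 20.7≥5.0).
S7: not dominated (best efficiency).

S1, S3, S5, S7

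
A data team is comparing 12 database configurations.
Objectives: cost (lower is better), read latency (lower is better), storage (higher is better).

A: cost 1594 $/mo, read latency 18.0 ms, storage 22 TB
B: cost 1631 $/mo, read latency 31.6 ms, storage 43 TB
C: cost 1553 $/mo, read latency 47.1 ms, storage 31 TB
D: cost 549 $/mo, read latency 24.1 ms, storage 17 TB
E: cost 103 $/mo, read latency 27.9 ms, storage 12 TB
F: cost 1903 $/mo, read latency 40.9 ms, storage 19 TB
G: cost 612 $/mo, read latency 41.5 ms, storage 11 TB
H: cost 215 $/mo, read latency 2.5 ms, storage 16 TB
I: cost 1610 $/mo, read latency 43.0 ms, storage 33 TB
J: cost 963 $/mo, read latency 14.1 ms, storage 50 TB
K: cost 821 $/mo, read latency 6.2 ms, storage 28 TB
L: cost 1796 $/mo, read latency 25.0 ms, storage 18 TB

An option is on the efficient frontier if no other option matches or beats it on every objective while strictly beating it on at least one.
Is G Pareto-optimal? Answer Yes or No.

No

D vs G: cost 549≤612, read latency 24.1≤41.5, storage 17≥11 — D is at least as good on every objective and strictly better on at least one, so D dominates G.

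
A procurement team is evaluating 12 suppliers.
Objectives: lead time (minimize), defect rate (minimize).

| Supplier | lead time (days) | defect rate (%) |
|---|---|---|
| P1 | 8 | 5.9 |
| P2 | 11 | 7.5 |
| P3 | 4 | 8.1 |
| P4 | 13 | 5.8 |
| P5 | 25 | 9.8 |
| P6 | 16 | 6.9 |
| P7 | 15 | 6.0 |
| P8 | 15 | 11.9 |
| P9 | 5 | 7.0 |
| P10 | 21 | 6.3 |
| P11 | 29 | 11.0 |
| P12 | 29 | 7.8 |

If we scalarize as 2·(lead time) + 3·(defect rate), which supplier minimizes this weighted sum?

P1: 2·8 + 3·5.9 = 33.7
P2: 2·11 + 3·7.5 = 44.5
P3: 2·4 + 3·8.1 = 32.3
P4: 2·13 + 3·5.8 = 43.4
P5: 2·25 + 3·9.8 = 79.4
P6: 2·16 + 3·6.9 = 52.7
P7: 2·15 + 3·6.0 = 48.0
P8: 2·15 + 3·11.9 = 65.7
P9: 2·5 + 3·7.0 = 31.0
P10: 2·21 + 3·6.3 = 60.9
P11: 2·29 + 3·11.0 = 91.0
P12: 2·29 + 3·7.8 = 81.4
Lowest: P9 at 31.0.

P9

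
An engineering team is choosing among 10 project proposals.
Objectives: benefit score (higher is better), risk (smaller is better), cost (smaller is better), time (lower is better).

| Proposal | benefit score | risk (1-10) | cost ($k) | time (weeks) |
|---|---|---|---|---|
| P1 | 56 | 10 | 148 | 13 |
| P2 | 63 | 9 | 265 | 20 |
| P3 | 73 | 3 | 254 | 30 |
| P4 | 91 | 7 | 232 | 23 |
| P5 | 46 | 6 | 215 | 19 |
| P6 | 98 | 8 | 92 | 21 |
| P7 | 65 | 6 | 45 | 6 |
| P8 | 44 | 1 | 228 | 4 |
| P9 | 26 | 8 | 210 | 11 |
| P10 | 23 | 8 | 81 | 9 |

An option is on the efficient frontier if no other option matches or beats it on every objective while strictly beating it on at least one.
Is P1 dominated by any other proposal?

P7 vs P1: benefit score 65≥56, risk 6≤10, cost 45≤148, time 6≤13 — P7 is at least as good on every objective and strictly better on at least one, so P7 dominates P1.

Yes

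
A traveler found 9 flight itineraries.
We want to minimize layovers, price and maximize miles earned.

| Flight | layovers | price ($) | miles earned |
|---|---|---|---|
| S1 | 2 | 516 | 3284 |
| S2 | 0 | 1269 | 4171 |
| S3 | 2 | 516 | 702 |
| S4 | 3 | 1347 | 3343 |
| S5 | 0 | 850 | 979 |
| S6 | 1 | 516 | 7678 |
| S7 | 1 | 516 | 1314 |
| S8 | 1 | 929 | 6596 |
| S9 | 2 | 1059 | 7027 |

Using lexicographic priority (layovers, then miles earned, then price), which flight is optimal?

S2

First minimize layovers: best is 0, kept {S2, S5}.
Then maximize miles earned: best is 4171, kept {S2}.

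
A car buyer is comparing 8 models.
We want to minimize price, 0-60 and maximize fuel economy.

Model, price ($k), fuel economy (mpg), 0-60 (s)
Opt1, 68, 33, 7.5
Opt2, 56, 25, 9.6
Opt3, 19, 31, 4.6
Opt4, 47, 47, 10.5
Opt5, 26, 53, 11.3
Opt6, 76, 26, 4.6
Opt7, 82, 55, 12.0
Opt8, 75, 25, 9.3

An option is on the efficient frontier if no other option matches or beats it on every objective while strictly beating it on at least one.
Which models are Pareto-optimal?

Opt1, Opt3, Opt4, Opt5, Opt7

Opt1: not dominated.
Opt2: dominated by Opt3 (price 19≤56, fuel economy 31≥25, 0-60 4.6≤9.6).
Opt3: not dominated (best price).
Opt4: not dominated.
Opt5: not dominated.
Opt6: dominated by Opt3 (price 19≤76, fuel economy 31≥26, 0-60 4.6≤4.6).
Opt7: not dominated (best fuel economy).
Opt8: dominated by Opt1 (price 68≤75, fuel economy 33≥25, 0-60 7.5≤9.3).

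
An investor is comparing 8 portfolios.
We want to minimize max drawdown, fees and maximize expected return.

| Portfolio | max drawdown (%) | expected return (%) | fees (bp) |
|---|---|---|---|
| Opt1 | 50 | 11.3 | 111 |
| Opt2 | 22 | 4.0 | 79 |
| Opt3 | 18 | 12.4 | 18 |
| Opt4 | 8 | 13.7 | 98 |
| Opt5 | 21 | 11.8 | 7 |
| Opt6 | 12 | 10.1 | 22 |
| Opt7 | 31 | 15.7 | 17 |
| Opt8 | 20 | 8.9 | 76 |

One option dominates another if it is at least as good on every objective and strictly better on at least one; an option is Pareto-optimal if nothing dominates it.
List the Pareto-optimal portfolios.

Opt1: dominated by Opt3 (max drawdown 18≤50, expected return 12.4≥11.3, fees 18≤111).
Opt2: dominated by Opt3 (max drawdown 18≤22, expected return 12.4≥4.0, fees 18≤79).
Opt3: not dominated.
Opt4: not dominated (best max drawdown).
Opt5: not dominated (best fees).
Opt6: not dominated.
Opt7: not dominated (best expected return).
Opt8: dominated by Opt3 (max drawdown 18≤20, expected return 12.4≥8.9, fees 18≤76).

Opt3, Opt4, Opt5, Opt6, Opt7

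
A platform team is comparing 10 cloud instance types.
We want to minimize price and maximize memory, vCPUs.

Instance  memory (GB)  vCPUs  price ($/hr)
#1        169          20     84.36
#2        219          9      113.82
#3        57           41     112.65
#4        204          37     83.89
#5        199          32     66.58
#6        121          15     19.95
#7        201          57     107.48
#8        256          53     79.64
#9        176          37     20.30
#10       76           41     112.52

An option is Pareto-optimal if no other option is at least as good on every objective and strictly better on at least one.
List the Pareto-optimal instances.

#1: dominated by #4 (memory 204≥169, vCPUs 37≥20, price 83.89≤84.36).
#2: dominated by #8 (memory 256≥219, vCPUs 53≥9, price 79.64≤113.82).
#3: dominated by #7 (memory 201≥57, vCPUs 57≥41, price 107.48≤112.65).
#4: dominated by #8 (memory 256≥204, vCPUs 53≥37, price 79.64≤83.89).
#5: not dominated.
#6: not dominated (best price).
#7: not dominated (best vCPUs).
#8: not dominated (best memory).
#9: not dominated.
#10: dominated by #7 (memory 201≥76, vCPUs 57≥41, price 107.48≤112.52).

#5, #6, #7, #8, #9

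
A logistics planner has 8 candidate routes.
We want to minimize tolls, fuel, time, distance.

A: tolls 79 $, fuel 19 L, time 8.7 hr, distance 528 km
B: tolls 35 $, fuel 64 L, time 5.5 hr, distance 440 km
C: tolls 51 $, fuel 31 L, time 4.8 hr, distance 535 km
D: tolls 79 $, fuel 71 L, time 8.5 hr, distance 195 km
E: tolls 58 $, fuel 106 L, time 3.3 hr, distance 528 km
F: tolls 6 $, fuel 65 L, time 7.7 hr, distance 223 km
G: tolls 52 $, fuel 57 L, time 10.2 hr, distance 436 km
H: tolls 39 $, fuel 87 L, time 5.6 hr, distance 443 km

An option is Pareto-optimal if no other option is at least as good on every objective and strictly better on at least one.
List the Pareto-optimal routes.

A, B, C, D, E, F, G

A: not dominated (best fuel).
B: not dominated.
C: not dominated.
D: not dominated (best distance).
E: not dominated (best time).
F: not dominated (best tolls).
G: not dominated.
H: dominated by B (tolls 35≤39, fuel 64≤87, time 5.5≤5.6, distance 440≤443).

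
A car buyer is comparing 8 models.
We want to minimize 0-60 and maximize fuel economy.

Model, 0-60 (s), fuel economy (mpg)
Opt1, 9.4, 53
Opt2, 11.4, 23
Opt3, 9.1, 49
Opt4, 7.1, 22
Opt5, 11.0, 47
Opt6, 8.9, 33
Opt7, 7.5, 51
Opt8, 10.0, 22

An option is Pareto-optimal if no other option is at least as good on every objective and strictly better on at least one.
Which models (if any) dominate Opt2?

Opt1: 0-60 9.4≤11.4, fuel economy 53≥23 — dominates Opt2.
Opt3: 0-60 9.1≤11.4, fuel economy 49≥23 — dominates Opt2.
Opt5: 0-60 11.0≤11.4, fuel economy 47≥23 — dominates Opt2.
Opt6: 0-60 8.9≤11.4, fuel economy 33≥23 — dominates Opt2.
Opt7: 0-60 7.5≤11.4, fuel economy 51≥23 — dominates Opt2.
Others (Opt4, Opt8) are each worse than Opt2 on at least one objective.

Opt1, Opt3, Opt5, Opt6, Opt7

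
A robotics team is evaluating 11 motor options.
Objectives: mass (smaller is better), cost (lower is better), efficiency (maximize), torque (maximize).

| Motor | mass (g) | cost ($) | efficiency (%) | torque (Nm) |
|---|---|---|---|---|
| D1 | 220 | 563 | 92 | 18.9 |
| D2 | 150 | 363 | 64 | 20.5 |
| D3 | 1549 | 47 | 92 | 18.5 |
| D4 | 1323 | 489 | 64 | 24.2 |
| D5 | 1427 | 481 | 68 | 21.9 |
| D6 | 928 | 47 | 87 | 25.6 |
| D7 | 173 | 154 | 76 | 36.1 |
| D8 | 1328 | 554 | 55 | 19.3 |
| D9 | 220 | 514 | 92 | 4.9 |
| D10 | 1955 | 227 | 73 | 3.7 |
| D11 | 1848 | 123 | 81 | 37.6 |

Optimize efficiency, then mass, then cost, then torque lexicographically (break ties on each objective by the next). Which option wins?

D9

First maximize efficiency: best is 92, kept {D1, D3, D9}.
Then minimize mass: best is 220, kept {D1, D9}.
Then minimize cost: best is 514, kept {D9}.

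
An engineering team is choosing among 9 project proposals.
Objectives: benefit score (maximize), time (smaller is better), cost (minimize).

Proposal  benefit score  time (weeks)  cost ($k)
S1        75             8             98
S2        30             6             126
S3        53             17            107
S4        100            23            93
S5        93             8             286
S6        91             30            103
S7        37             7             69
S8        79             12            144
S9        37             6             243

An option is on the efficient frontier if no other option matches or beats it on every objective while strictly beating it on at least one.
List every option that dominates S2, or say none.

none

S1: worse on time (8 vs 6).
S3: worse on time (17 vs 6).
S4: worse on time (23 vs 6).
S5: worse on time (8 vs 6).
S6: worse on time (30 vs 6).
S7: worse on time (7 vs 6).
S8: worse on time (12 vs 6).
S9: worse on cost (243 vs 126).
No option dominates S2.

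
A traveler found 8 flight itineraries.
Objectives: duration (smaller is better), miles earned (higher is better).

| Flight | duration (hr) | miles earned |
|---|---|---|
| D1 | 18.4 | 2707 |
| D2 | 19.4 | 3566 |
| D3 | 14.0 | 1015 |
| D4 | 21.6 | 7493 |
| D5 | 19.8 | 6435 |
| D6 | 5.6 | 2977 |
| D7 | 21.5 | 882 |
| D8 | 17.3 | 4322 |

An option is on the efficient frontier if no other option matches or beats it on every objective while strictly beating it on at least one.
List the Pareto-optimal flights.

D4, D5, D6, D8

D1: dominated by D6 (duration 5.6≤18.4, miles earned 2977≥2707).
D2: dominated by D8 (duration 17.3≤19.4, miles earned 4322≥3566).
D3: dominated by D6 (duration 5.6≤14.0, miles earned 2977≥1015).
D4: not dominated (best miles earned).
D5: not dominated.
D6: not dominated (best duration).
D7: dominated by D1 (duration 18.4≤21.5, miles earned 2707≥882).
D8: not dominated.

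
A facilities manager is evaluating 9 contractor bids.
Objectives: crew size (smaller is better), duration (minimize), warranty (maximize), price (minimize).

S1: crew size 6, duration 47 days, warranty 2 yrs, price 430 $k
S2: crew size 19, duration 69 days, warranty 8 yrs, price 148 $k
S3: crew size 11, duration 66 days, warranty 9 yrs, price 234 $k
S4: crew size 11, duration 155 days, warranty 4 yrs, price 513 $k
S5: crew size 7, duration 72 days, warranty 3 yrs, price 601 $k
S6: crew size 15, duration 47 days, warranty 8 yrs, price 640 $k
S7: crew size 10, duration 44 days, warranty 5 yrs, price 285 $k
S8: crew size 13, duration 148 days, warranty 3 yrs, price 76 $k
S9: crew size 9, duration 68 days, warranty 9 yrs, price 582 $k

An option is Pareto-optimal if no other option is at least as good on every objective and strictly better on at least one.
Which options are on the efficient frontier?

S1: not dominated (best crew size).
S2: not dominated.
S3: not dominated.
S4: dominated by S3 (crew size 11≤11, duration 66≤155, warranty 9≥4, price 234≤513).
S5: not dominated.
S6: not dominated.
S7: not dominated (best duration).
S8: not dominated (best price).
S9: not dominated.

S1, S2, S3, S5, S6, S7, S8, S9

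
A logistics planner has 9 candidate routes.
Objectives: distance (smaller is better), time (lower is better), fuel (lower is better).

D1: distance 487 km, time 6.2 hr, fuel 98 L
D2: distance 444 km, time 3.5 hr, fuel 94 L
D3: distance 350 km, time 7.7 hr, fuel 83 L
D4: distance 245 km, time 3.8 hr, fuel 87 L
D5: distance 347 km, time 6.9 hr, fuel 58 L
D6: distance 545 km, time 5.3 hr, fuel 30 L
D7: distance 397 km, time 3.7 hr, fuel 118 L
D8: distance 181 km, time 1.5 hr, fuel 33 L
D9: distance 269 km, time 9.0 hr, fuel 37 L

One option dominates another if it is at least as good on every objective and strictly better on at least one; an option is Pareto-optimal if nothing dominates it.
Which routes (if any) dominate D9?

D8: distance 181≤269, time 1.5≤9.0, fuel 33≤37 — dominates D9.
Others (D1, D2, D3, D4, D5, D6, D7) are each worse than D9 on at least one objective.

D8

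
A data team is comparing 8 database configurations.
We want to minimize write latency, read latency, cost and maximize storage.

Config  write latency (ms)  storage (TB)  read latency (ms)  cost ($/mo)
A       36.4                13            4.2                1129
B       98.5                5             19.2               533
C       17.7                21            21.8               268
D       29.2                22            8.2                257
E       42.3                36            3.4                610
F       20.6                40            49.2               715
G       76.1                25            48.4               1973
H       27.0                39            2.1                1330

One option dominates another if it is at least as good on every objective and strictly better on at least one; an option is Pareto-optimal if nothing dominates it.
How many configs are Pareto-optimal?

6

A: not dominated.
B: dominated by D (write latency 29.2≤98.5, storage 22≥5, read latency 8.2≤19.2, cost 257≤533).
C: not dominated (best write latency).
D: not dominated (best cost).
E: not dominated.
F: not dominated (best storage).
G: dominated by E (write latency 42.3≤76.1, storage 36≥25, read latency 3.4≤48.4, cost 610≤1973).
H: not dominated (best read latency).
Pareto-optimal: A, C, D, E, F, H → 6.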